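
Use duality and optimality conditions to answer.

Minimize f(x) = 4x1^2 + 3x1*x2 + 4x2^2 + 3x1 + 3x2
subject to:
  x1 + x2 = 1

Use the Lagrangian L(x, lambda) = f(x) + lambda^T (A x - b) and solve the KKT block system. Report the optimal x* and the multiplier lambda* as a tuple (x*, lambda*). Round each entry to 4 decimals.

Form the Lagrangian:
  L(x, lambda) = (1/2) x^T Q x + c^T x + lambda^T (A x - b)
Stationarity (grad_x L = 0): Q x + c + A^T lambda = 0.
Primal feasibility: A x = b.

This gives the KKT block system:
  [ Q   A^T ] [ x     ]   [-c ]
  [ A    0  ] [ lambda ] = [ b ]

Solving the linear system:
  x*      = (0.5, 0.5)
  lambda* = (-8.5)
  f(x*)   = 5.75

x* = (0.5, 0.5), lambda* = (-8.5)


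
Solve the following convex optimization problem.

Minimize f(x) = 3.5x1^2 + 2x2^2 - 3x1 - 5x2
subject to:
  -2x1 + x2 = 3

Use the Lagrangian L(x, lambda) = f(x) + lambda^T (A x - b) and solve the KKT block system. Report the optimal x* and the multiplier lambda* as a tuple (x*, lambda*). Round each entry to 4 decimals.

Form the Lagrangian:
  L(x, lambda) = (1/2) x^T Q x + c^T x + lambda^T (A x - b)
Stationarity (grad_x L = 0): Q x + c + A^T lambda = 0.
Primal feasibility: A x = b.

This gives the KKT block system:
  [ Q   A^T ] [ x     ]   [-c ]
  [ A    0  ] [ lambda ] = [ b ]

Solving the linear system:
  x*      = (-0.4783, 2.0435)
  lambda* = (-3.1739)
  f(x*)   = 0.3696

x* = (-0.4783, 2.0435), lambda* = (-3.1739)


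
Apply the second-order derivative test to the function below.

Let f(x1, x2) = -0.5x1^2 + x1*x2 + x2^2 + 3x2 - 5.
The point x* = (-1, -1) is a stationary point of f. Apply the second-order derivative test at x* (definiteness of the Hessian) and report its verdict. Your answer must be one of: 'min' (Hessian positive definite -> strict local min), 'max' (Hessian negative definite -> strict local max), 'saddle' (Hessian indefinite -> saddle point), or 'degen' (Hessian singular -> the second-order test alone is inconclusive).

Compute the Hessian H = grad^2 f:
  H = [[-1, 1], [1, 2]]
Verify stationarity: grad f(x*) = H x* + g = (0, 0).
Eigenvalues of H: -1.3028, 2.3028.
Eigenvalues have mixed signs, so H is indefinite -> x* is a saddle point.

saddle


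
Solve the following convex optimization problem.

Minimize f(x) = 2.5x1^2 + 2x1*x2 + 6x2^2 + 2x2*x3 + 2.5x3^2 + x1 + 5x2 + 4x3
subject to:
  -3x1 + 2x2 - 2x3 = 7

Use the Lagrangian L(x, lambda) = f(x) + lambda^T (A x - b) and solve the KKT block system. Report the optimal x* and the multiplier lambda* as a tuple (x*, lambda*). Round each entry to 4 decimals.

Form the Lagrangian:
  L(x, lambda) = (1/2) x^T Q x + c^T x + lambda^T (A x - b)
Stationarity (grad_x L = 0): Q x + c + A^T lambda = 0.
Primal feasibility: A x = b.

This gives the KKT block system:
  [ Q   A^T ] [ x     ]   [-c ]
  [ A    0  ] [ lambda ] = [ b ]

Solving the linear system:
  x*      = (-1.1691, 0.2649, -1.4814)
  lambda* = (-1.4387)
  f(x*)   = 2.1501

x* = (-1.1691, 0.2649, -1.4814), lambda* = (-1.4387)


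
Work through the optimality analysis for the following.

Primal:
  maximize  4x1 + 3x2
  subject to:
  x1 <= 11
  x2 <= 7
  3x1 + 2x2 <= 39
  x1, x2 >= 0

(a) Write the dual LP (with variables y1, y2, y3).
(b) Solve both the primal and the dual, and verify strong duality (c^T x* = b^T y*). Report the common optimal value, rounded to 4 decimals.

The standard primal-dual pair for 'max c^T x s.t. A x <= b, x >= 0' is:
  Dual:  min b^T y  s.t.  A^T y >= c,  y >= 0.

So the dual LP is:
  minimize  11y1 + 7y2 + 39y3
  subject to:
    y1 + 3y3 >= 4
    y2 + 2y3 >= 3
    y1, y2, y3 >= 0

Solving the primal: x* = (8.3333, 7).
  primal value c^T x* = 54.3333.
Solving the dual: y* = (0, 0.3333, 1.3333).
  dual value b^T y* = 54.3333.
Strong duality: c^T x* = b^T y*. Confirmed.

54.3333


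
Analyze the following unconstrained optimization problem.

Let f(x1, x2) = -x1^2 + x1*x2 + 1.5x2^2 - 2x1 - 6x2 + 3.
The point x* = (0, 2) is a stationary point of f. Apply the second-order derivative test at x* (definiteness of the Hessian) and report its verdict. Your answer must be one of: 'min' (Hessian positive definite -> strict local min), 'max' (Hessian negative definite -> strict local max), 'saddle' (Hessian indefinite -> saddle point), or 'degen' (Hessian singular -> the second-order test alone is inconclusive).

Compute the Hessian H = grad^2 f:
  H = [[-2, 1], [1, 3]]
Verify stationarity: grad f(x*) = H x* + g = (0, 0).
Eigenvalues of H: -2.1926, 3.1926.
Eigenvalues have mixed signs, so H is indefinite -> x* is a saddle point.

saddle


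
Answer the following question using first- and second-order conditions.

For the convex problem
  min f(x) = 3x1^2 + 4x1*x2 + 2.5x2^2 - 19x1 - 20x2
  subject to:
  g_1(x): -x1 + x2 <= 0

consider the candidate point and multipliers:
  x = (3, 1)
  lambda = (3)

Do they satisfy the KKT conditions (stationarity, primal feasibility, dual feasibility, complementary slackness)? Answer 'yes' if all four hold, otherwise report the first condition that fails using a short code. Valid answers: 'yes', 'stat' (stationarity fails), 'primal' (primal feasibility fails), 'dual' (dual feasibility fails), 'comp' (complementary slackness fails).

Gradient of f: grad f(x) = Q x + c = (3, -3)
Constraint values g_i(x) = a_i^T x - b_i:
  g_1((3, 1)) = -2
Stationarity residual: grad f(x) + sum_i lambda_i a_i = (0, 0)
  -> stationarity OK
Primal feasibility (all g_i <= 0): OK
Dual feasibility (all lambda_i >= 0): OK
Complementary slackness (lambda_i * g_i(x) = 0 for all i): FAILS

Verdict: the first failing condition is complementary_slackness -> comp.

comp


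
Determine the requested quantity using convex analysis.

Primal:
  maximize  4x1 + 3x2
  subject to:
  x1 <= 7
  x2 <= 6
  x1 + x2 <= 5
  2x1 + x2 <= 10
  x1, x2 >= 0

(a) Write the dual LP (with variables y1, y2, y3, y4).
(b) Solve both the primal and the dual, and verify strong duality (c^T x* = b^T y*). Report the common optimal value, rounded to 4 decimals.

The standard primal-dual pair for 'max c^T x s.t. A x <= b, x >= 0' is:
  Dual:  min b^T y  s.t.  A^T y >= c,  y >= 0.

So the dual LP is:
  minimize  7y1 + 6y2 + 5y3 + 10y4
  subject to:
    y1 + y3 + 2y4 >= 4
    y2 + y3 + y4 >= 3
    y1, y2, y3, y4 >= 0

Solving the primal: x* = (5, 0).
  primal value c^T x* = 20.
Solving the dual: y* = (0, 0, 2, 1).
  dual value b^T y* = 20.
Strong duality: c^T x* = b^T y*. Confirmed.

20


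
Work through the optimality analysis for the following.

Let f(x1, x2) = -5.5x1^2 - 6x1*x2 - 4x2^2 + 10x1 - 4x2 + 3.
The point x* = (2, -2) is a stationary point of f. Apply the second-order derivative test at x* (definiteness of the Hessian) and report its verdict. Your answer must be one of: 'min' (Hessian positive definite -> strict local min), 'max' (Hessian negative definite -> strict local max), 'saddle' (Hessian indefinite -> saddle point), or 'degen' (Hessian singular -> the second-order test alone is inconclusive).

Compute the Hessian H = grad^2 f:
  H = [[-11, -6], [-6, -8]]
Verify stationarity: grad f(x*) = H x* + g = (0, 0).
Eigenvalues of H: -15.6847, -3.3153.
Both eigenvalues < 0, so H is negative definite -> x* is a strict local max.

max


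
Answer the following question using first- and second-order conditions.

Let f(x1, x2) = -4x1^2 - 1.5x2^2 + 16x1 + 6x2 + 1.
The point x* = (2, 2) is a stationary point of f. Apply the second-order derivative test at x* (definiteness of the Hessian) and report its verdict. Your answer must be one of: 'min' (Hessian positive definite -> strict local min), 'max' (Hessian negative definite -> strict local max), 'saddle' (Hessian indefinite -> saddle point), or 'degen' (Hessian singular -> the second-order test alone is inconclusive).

Compute the Hessian H = grad^2 f:
  H = [[-8, 0], [0, -3]]
Verify stationarity: grad f(x*) = H x* + g = (0, 0).
Eigenvalues of H: -8, -3.
Both eigenvalues < 0, so H is negative definite -> x* is a strict local max.

max


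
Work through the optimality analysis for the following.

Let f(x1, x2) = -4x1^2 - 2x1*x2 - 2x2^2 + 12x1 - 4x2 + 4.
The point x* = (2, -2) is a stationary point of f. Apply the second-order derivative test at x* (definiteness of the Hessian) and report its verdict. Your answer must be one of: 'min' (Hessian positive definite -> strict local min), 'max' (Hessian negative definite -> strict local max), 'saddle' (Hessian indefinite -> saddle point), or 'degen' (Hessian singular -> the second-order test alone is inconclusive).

Compute the Hessian H = grad^2 f:
  H = [[-8, -2], [-2, -4]]
Verify stationarity: grad f(x*) = H x* + g = (0, 0).
Eigenvalues of H: -8.8284, -3.1716.
Both eigenvalues < 0, so H is negative definite -> x* is a strict local max.

max


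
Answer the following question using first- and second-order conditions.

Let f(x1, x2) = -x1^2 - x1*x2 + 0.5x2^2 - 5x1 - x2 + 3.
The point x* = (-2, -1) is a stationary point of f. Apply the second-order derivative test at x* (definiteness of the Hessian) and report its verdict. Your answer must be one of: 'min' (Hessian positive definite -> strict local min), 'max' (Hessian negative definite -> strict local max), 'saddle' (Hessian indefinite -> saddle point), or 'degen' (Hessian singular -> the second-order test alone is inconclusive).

Compute the Hessian H = grad^2 f:
  H = [[-2, -1], [-1, 1]]
Verify stationarity: grad f(x*) = H x* + g = (0, 0).
Eigenvalues of H: -2.3028, 1.3028.
Eigenvalues have mixed signs, so H is indefinite -> x* is a saddle point.

saddle


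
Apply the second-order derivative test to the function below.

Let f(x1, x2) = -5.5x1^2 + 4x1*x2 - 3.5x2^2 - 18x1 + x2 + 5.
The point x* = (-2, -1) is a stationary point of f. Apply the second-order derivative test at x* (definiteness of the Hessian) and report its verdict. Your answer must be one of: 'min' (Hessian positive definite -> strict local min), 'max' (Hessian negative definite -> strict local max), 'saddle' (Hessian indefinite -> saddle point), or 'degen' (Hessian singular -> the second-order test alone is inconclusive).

Compute the Hessian H = grad^2 f:
  H = [[-11, 4], [4, -7]]
Verify stationarity: grad f(x*) = H x* + g = (0, 0).
Eigenvalues of H: -13.4721, -4.5279.
Both eigenvalues < 0, so H is negative definite -> x* is a strict local max.

max


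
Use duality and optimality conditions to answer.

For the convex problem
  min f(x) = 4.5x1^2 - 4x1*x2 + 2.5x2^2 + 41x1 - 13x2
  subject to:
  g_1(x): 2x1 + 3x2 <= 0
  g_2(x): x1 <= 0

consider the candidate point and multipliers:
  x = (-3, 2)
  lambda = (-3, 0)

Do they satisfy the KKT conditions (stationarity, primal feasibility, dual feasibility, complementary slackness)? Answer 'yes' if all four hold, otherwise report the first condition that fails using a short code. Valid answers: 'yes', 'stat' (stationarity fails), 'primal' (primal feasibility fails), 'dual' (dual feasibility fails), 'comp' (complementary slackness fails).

Gradient of f: grad f(x) = Q x + c = (6, 9)
Constraint values g_i(x) = a_i^T x - b_i:
  g_1((-3, 2)) = 0
  g_2((-3, 2)) = -3
Stationarity residual: grad f(x) + sum_i lambda_i a_i = (0, 0)
  -> stationarity OK
Primal feasibility (all g_i <= 0): OK
Dual feasibility (all lambda_i >= 0): FAILS
Complementary slackness (lambda_i * g_i(x) = 0 for all i): OK

Verdict: the first failing condition is dual_feasibility -> dual.

dual


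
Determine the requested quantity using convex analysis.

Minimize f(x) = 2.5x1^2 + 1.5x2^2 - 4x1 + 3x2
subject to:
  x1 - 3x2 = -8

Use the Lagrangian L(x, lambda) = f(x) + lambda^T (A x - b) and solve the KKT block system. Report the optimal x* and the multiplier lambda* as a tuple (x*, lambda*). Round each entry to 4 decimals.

Form the Lagrangian:
  L(x, lambda) = (1/2) x^T Q x + c^T x + lambda^T (A x - b)
Stationarity (grad_x L = 0): Q x + c + A^T lambda = 0.
Primal feasibility: A x = b.

This gives the KKT block system:
  [ Q   A^T ] [ x     ]   [-c ]
  [ A    0  ] [ lambda ] = [ b ]

Solving the linear system:
  x*      = (0.0625, 2.6875)
  lambda* = (3.6875)
  f(x*)   = 18.6562

x* = (0.0625, 2.6875), lambda* = (3.6875)


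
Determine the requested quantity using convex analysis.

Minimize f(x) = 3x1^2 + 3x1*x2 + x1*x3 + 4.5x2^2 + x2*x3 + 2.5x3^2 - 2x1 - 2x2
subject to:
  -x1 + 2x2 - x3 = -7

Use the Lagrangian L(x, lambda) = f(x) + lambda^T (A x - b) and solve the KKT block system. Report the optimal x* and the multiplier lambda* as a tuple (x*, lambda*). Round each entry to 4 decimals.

Form the Lagrangian:
  L(x, lambda) = (1/2) x^T Q x + c^T x + lambda^T (A x - b)
Stationarity (grad_x L = 0): Q x + c + A^T lambda = 0.
Primal feasibility: A x = b.

This gives the KKT block system:
  [ Q   A^T ] [ x     ]   [-c ]
  [ A    0  ] [ lambda ] = [ b ]

Solving the linear system:
  x*      = (2.069, -1.8966, 1.1379)
  lambda* = (5.8621)
  f(x*)   = 20.3448

x* = (2.069, -1.8966, 1.1379), lambda* = (5.8621)


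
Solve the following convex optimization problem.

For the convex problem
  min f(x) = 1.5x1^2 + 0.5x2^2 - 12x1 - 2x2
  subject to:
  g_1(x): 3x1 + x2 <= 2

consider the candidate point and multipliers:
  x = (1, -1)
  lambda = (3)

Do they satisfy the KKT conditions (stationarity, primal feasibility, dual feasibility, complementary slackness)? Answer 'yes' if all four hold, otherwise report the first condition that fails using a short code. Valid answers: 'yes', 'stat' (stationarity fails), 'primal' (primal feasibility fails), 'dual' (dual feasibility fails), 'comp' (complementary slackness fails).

Gradient of f: grad f(x) = Q x + c = (-9, -3)
Constraint values g_i(x) = a_i^T x - b_i:
  g_1((1, -1)) = 0
Stationarity residual: grad f(x) + sum_i lambda_i a_i = (0, 0)
  -> stationarity OK
Primal feasibility (all g_i <= 0): OK
Dual feasibility (all lambda_i >= 0): OK
Complementary slackness (lambda_i * g_i(x) = 0 for all i): OK

Verdict: yes, KKT holds.

yes


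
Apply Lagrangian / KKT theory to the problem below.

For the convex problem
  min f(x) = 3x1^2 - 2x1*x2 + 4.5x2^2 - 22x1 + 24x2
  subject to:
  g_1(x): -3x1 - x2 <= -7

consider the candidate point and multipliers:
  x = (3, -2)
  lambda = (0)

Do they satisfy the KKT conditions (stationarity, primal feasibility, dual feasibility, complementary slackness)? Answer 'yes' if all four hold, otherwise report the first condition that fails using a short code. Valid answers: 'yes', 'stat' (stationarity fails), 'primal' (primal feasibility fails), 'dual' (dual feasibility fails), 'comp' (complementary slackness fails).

Gradient of f: grad f(x) = Q x + c = (0, 0)
Constraint values g_i(x) = a_i^T x - b_i:
  g_1((3, -2)) = 0
Stationarity residual: grad f(x) + sum_i lambda_i a_i = (0, 0)
  -> stationarity OK
Primal feasibility (all g_i <= 0): OK
Dual feasibility (all lambda_i >= 0): OK
Complementary slackness (lambda_i * g_i(x) = 0 for all i): OK

Verdict: yes, KKT holds.

yes


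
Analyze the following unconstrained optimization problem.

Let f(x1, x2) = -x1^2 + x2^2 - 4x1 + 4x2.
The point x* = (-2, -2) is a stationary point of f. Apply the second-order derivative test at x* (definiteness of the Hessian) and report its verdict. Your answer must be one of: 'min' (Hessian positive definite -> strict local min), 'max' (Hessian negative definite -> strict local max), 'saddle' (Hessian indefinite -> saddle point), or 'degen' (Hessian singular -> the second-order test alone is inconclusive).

Compute the Hessian H = grad^2 f:
  H = [[-2, 0], [0, 2]]
Verify stationarity: grad f(x*) = H x* + g = (0, 0).
Eigenvalues of H: -2, 2.
Eigenvalues have mixed signs, so H is indefinite -> x* is a saddle point.

saddle


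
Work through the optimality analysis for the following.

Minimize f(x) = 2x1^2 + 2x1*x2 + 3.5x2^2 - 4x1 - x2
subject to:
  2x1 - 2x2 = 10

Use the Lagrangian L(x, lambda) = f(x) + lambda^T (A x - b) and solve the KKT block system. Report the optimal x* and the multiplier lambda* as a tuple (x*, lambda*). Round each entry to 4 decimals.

Form the Lagrangian:
  L(x, lambda) = (1/2) x^T Q x + c^T x + lambda^T (A x - b)
Stationarity (grad_x L = 0): Q x + c + A^T lambda = 0.
Primal feasibility: A x = b.

This gives the KKT block system:
  [ Q   A^T ] [ x     ]   [-c ]
  [ A    0  ] [ lambda ] = [ b ]

Solving the linear system:
  x*      = (3.3333, -1.6667)
  lambda* = (-3)
  f(x*)   = 9.1667

x* = (3.3333, -1.6667), lambda* = (-3)


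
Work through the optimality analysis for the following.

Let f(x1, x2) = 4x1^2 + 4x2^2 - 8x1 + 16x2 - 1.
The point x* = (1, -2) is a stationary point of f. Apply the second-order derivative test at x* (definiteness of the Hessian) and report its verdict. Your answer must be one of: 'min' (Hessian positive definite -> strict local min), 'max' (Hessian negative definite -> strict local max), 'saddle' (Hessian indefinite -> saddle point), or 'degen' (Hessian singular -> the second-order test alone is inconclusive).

Compute the Hessian H = grad^2 f:
  H = [[8, 0], [0, 8]]
Verify stationarity: grad f(x*) = H x* + g = (0, 0).
Eigenvalues of H: 8, 8.
Both eigenvalues > 0, so H is positive definite -> x* is a strict local min.

min


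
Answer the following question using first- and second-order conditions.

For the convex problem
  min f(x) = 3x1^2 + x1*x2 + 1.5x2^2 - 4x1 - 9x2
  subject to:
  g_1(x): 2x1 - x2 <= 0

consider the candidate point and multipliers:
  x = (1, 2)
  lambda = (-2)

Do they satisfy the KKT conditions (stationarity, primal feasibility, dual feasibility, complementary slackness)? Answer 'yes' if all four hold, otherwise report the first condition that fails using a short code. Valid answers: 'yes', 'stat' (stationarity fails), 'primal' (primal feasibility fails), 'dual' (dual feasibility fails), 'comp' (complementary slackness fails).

Gradient of f: grad f(x) = Q x + c = (4, -2)
Constraint values g_i(x) = a_i^T x - b_i:
  g_1((1, 2)) = 0
Stationarity residual: grad f(x) + sum_i lambda_i a_i = (0, 0)
  -> stationarity OK
Primal feasibility (all g_i <= 0): OK
Dual feasibility (all lambda_i >= 0): FAILS
Complementary slackness (lambda_i * g_i(x) = 0 for all i): OK

Verdict: the first failing condition is dual_feasibility -> dual.

dual


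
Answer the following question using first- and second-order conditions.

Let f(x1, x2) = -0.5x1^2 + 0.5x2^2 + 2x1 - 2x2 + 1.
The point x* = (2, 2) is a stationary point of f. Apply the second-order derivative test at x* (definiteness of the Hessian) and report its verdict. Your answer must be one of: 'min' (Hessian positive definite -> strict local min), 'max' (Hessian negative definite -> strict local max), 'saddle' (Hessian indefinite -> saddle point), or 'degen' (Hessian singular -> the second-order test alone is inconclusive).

Compute the Hessian H = grad^2 f:
  H = [[-1, 0], [0, 1]]
Verify stationarity: grad f(x*) = H x* + g = (0, 0).
Eigenvalues of H: -1, 1.
Eigenvalues have mixed signs, so H is indefinite -> x* is a saddle point.

saddle


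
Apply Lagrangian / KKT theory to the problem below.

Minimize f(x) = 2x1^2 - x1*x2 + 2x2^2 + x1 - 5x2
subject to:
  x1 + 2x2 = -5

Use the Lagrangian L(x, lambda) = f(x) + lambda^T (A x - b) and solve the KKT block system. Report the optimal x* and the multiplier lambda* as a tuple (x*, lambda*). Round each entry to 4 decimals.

Form the Lagrangian:
  L(x, lambda) = (1/2) x^T Q x + c^T x + lambda^T (A x - b)
Stationarity (grad_x L = 0): Q x + c + A^T lambda = 0.
Primal feasibility: A x = b.

This gives the KKT block system:
  [ Q   A^T ] [ x     ]   [-c ]
  [ A    0  ] [ lambda ] = [ b ]

Solving the linear system:
  x*      = (-1.8333, -1.5833)
  lambda* = (4.75)
  f(x*)   = 14.9167

x* = (-1.8333, -1.5833), lambda* = (4.75)


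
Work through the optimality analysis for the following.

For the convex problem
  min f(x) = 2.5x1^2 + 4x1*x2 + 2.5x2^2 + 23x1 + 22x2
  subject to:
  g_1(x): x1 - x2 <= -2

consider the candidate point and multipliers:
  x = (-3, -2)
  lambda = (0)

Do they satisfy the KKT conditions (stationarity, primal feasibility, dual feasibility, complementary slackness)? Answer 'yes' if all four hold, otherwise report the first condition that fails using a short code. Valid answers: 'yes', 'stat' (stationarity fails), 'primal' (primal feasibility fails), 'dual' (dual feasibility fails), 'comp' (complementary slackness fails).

Gradient of f: grad f(x) = Q x + c = (0, 0)
Constraint values g_i(x) = a_i^T x - b_i:
  g_1((-3, -2)) = 1
Stationarity residual: grad f(x) + sum_i lambda_i a_i = (0, 0)
  -> stationarity OK
Primal feasibility (all g_i <= 0): FAILS
Dual feasibility (all lambda_i >= 0): OK
Complementary slackness (lambda_i * g_i(x) = 0 for all i): OK

Verdict: the first failing condition is primal_feasibility -> primal.

primal


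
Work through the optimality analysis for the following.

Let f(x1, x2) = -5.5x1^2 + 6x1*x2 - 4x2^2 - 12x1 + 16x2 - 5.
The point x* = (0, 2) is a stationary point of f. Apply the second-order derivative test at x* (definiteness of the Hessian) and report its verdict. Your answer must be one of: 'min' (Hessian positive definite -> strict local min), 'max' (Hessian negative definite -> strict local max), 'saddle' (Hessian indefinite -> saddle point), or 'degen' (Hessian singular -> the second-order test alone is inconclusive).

Compute the Hessian H = grad^2 f:
  H = [[-11, 6], [6, -8]]
Verify stationarity: grad f(x*) = H x* + g = (0, 0).
Eigenvalues of H: -15.6847, -3.3153.
Both eigenvalues < 0, so H is negative definite -> x* is a strict local max.

max


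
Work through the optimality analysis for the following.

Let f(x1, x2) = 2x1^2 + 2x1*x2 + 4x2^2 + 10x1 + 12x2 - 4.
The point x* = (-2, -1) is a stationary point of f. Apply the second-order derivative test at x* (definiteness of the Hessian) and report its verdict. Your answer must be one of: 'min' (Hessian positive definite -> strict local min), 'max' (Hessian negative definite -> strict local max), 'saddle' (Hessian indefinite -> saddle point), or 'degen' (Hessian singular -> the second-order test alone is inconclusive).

Compute the Hessian H = grad^2 f:
  H = [[4, 2], [2, 8]]
Verify stationarity: grad f(x*) = H x* + g = (0, 0).
Eigenvalues of H: 3.1716, 8.8284.
Both eigenvalues > 0, so H is positive definite -> x* is a strict local min.

min


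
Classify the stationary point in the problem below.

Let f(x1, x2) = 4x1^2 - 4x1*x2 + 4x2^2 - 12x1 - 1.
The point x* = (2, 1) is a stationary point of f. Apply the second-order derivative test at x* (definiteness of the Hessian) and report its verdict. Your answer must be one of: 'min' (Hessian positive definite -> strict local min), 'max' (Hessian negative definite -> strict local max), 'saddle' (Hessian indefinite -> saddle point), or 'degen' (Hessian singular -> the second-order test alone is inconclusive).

Compute the Hessian H = grad^2 f:
  H = [[8, -4], [-4, 8]]
Verify stationarity: grad f(x*) = H x* + g = (0, 0).
Eigenvalues of H: 4, 12.
Both eigenvalues > 0, so H is positive definite -> x* is a strict local min.

min


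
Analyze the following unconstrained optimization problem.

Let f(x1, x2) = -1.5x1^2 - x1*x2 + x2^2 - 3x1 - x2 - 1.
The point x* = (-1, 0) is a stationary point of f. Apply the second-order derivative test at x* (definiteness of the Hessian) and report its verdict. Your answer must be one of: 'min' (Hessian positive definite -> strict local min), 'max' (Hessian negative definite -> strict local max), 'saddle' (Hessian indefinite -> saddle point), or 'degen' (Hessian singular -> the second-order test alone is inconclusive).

Compute the Hessian H = grad^2 f:
  H = [[-3, -1], [-1, 2]]
Verify stationarity: grad f(x*) = H x* + g = (0, 0).
Eigenvalues of H: -3.1926, 2.1926.
Eigenvalues have mixed signs, so H is indefinite -> x* is a saddle point.

saddle


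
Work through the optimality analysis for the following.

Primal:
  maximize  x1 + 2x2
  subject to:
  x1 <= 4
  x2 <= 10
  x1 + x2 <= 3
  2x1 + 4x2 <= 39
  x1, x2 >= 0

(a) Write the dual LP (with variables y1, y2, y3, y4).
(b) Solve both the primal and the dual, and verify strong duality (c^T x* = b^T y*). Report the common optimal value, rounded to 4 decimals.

The standard primal-dual pair for 'max c^T x s.t. A x <= b, x >= 0' is:
  Dual:  min b^T y  s.t.  A^T y >= c,  y >= 0.

So the dual LP is:
  minimize  4y1 + 10y2 + 3y3 + 39y4
  subject to:
    y1 + y3 + 2y4 >= 1
    y2 + y3 + 4y4 >= 2
    y1, y2, y3, y4 >= 0

Solving the primal: x* = (0, 3).
  primal value c^T x* = 6.
Solving the dual: y* = (0, 0, 2, 0).
  dual value b^T y* = 6.
Strong duality: c^T x* = b^T y*. Confirmed.

6


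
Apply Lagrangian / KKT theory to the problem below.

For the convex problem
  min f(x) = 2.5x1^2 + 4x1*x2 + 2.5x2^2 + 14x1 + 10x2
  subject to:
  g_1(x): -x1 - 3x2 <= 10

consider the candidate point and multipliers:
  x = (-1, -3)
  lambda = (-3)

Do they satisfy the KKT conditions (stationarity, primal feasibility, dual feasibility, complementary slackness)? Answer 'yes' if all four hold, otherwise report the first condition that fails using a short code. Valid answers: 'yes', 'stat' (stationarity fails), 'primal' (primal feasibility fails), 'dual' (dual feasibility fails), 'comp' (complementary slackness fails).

Gradient of f: grad f(x) = Q x + c = (-3, -9)
Constraint values g_i(x) = a_i^T x - b_i:
  g_1((-1, -3)) = 0
Stationarity residual: grad f(x) + sum_i lambda_i a_i = (0, 0)
  -> stationarity OK
Primal feasibility (all g_i <= 0): OK
Dual feasibility (all lambda_i >= 0): FAILS
Complementary slackness (lambda_i * g_i(x) = 0 for all i): OK

Verdict: the first failing condition is dual_feasibility -> dual.

dual


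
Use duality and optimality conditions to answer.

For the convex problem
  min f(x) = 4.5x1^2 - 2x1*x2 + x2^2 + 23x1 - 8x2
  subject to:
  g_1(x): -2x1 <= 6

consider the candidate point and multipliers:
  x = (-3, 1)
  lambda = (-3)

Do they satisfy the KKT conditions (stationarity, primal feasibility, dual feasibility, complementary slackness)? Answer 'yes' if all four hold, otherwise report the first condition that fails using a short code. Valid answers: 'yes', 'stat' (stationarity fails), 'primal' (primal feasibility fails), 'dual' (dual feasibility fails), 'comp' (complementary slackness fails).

Gradient of f: grad f(x) = Q x + c = (-6, 0)
Constraint values g_i(x) = a_i^T x - b_i:
  g_1((-3, 1)) = 0
Stationarity residual: grad f(x) + sum_i lambda_i a_i = (0, 0)
  -> stationarity OK
Primal feasibility (all g_i <= 0): OK
Dual feasibility (all lambda_i >= 0): FAILS
Complementary slackness (lambda_i * g_i(x) = 0 for all i): OK

Verdict: the first failing condition is dual_feasibility -> dual.

dual


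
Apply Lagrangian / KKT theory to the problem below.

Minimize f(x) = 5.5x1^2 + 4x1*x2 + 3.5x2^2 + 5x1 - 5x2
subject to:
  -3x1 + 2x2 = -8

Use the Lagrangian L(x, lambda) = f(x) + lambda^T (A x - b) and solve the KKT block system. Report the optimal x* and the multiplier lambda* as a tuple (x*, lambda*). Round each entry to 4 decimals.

Form the Lagrangian:
  L(x, lambda) = (1/2) x^T Q x + c^T x + lambda^T (A x - b)
Stationarity (grad_x L = 0): Q x + c + A^T lambda = 0.
Primal feasibility: A x = b.

This gives the KKT block system:
  [ Q   A^T ] [ x     ]   [-c ]
  [ A    0  ] [ lambda ] = [ b ]

Solving the linear system:
  x*      = (1.5613, -1.6581)
  lambda* = (5.1806)
  f(x*)   = 28.771

x* = (1.5613, -1.6581), lambda* = (5.1806)


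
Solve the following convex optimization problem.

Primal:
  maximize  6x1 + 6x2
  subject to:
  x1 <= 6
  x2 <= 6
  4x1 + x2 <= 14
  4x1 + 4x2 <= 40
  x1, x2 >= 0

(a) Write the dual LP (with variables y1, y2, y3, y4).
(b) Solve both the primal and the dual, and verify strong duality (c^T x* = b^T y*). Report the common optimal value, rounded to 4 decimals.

The standard primal-dual pair for 'max c^T x s.t. A x <= b, x >= 0' is:
  Dual:  min b^T y  s.t.  A^T y >= c,  y >= 0.

So the dual LP is:
  minimize  6y1 + 6y2 + 14y3 + 40y4
  subject to:
    y1 + 4y3 + 4y4 >= 6
    y2 + y3 + 4y4 >= 6
    y1, y2, y3, y4 >= 0

Solving the primal: x* = (2, 6).
  primal value c^T x* = 48.
Solving the dual: y* = (0, 4.5, 1.5, 0).
  dual value b^T y* = 48.
Strong duality: c^T x* = b^T y*. Confirmed.

48


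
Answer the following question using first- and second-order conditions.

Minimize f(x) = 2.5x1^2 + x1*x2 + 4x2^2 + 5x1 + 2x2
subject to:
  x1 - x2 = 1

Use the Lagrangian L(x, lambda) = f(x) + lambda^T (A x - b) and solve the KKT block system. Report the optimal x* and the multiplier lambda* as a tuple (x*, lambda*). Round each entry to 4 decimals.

Form the Lagrangian:
  L(x, lambda) = (1/2) x^T Q x + c^T x + lambda^T (A x - b)
Stationarity (grad_x L = 0): Q x + c + A^T lambda = 0.
Primal feasibility: A x = b.

This gives the KKT block system:
  [ Q   A^T ] [ x     ]   [-c ]
  [ A    0  ] [ lambda ] = [ b ]

Solving the linear system:
  x*      = (0.1333, -0.8667)
  lambda* = (-4.8)
  f(x*)   = 1.8667

x* = (0.1333, -0.8667), lambda* = (-4.8)


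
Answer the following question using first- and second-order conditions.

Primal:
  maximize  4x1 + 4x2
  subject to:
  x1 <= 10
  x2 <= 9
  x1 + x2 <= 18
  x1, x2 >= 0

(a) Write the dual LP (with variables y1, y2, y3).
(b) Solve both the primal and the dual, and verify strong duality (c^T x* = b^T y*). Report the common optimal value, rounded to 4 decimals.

The standard primal-dual pair for 'max c^T x s.t. A x <= b, x >= 0' is:
  Dual:  min b^T y  s.t.  A^T y >= c,  y >= 0.

So the dual LP is:
  minimize  10y1 + 9y2 + 18y3
  subject to:
    y1 + y3 >= 4
    y2 + y3 >= 4
    y1, y2, y3 >= 0

Solving the primal: x* = (9, 9).
  primal value c^T x* = 72.
Solving the dual: y* = (0, 0, 4).
  dual value b^T y* = 72.
Strong duality: c^T x* = b^T y*. Confirmed.

72


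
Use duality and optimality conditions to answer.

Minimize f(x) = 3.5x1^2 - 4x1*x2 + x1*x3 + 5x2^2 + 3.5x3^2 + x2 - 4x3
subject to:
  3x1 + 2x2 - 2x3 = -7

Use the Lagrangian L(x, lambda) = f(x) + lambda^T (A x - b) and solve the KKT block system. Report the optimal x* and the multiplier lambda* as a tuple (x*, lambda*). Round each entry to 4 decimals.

Form the Lagrangian:
  L(x, lambda) = (1/2) x^T Q x + c^T x + lambda^T (A x - b)
Stationarity (grad_x L = 0): Q x + c + A^T lambda = 0.
Primal feasibility: A x = b.

This gives the KKT block system:
  [ Q   A^T ] [ x     ]   [-c ]
  [ A    0  ] [ lambda ] = [ b ]

Solving the linear system:
  x*      = (-1.1035, -0.7779, 1.0668)
  lambda* = (1.1822)
  f(x*)   = 1.615

x* = (-1.1035, -0.7779, 1.0668), lambda* = (1.1822)


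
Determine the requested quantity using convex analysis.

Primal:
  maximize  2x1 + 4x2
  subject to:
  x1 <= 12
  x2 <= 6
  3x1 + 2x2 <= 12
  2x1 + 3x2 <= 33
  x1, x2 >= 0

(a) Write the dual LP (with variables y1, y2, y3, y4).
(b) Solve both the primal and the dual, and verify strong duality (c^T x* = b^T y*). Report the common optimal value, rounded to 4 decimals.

The standard primal-dual pair for 'max c^T x s.t. A x <= b, x >= 0' is:
  Dual:  min b^T y  s.t.  A^T y >= c,  y >= 0.

So the dual LP is:
  minimize  12y1 + 6y2 + 12y3 + 33y4
  subject to:
    y1 + 3y3 + 2y4 >= 2
    y2 + 2y3 + 3y4 >= 4
    y1, y2, y3, y4 >= 0

Solving the primal: x* = (0, 6).
  primal value c^T x* = 24.
Solving the dual: y* = (0, 2.6667, 0.6667, 0).
  dual value b^T y* = 24.
Strong duality: c^T x* = b^T y*. Confirmed.

24


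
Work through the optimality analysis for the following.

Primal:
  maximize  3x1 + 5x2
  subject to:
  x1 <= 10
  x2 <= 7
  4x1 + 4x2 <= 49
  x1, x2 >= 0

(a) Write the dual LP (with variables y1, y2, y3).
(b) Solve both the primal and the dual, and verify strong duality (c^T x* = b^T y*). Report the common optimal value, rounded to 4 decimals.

The standard primal-dual pair for 'max c^T x s.t. A x <= b, x >= 0' is:
  Dual:  min b^T y  s.t.  A^T y >= c,  y >= 0.

So the dual LP is:
  minimize  10y1 + 7y2 + 49y3
  subject to:
    y1 + 4y3 >= 3
    y2 + 4y3 >= 5
    y1, y2, y3 >= 0

Solving the primal: x* = (5.25, 7).
  primal value c^T x* = 50.75.
Solving the dual: y* = (0, 2, 0.75).
  dual value b^T y* = 50.75.
Strong duality: c^T x* = b^T y*. Confirmed.

50.75


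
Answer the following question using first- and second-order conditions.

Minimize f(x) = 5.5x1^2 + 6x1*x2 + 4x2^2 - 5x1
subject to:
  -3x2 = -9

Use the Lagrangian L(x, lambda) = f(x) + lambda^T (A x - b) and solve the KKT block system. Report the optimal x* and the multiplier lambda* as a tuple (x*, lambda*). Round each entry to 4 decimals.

Form the Lagrangian:
  L(x, lambda) = (1/2) x^T Q x + c^T x + lambda^T (A x - b)
Stationarity (grad_x L = 0): Q x + c + A^T lambda = 0.
Primal feasibility: A x = b.

This gives the KKT block system:
  [ Q   A^T ] [ x     ]   [-c ]
  [ A    0  ] [ lambda ] = [ b ]

Solving the linear system:
  x*      = (-1.1818, 3)
  lambda* = (5.6364)
  f(x*)   = 28.3182

x* = (-1.1818, 3), lambda* = (5.6364)


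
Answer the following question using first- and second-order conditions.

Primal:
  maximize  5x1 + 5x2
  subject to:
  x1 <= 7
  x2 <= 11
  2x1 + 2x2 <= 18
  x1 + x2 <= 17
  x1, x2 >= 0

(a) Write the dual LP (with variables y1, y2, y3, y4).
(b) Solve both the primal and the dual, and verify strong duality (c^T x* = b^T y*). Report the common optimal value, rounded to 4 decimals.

The standard primal-dual pair for 'max c^T x s.t. A x <= b, x >= 0' is:
  Dual:  min b^T y  s.t.  A^T y >= c,  y >= 0.

So the dual LP is:
  minimize  7y1 + 11y2 + 18y3 + 17y4
  subject to:
    y1 + 2y3 + y4 >= 5
    y2 + 2y3 + y4 >= 5
    y1, y2, y3, y4 >= 0

Solving the primal: x* = (0, 9).
  primal value c^T x* = 45.
Solving the dual: y* = (0, 0, 2.5, 0).
  dual value b^T y* = 45.
Strong duality: c^T x* = b^T y*. Confirmed.

45


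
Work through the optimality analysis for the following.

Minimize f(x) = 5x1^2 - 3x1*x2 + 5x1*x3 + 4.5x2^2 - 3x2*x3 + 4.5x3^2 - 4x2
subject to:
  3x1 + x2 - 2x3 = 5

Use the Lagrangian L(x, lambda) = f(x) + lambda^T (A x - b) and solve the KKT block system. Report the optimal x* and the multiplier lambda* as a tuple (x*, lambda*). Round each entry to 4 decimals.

Form the Lagrangian:
  L(x, lambda) = (1/2) x^T Q x + c^T x + lambda^T (A x - b)
Stationarity (grad_x L = 0): Q x + c + A^T lambda = 0.
Primal feasibility: A x = b.

This gives the KKT block system:
  [ Q   A^T ] [ x     ]   [-c ]
  [ A    0  ] [ lambda ] = [ b ]

Solving the linear system:
  x*      = (0.9939, 0.7286, -0.6448)
  lambda* = (-1.5098)
  f(x*)   = 2.3174

x* = (0.9939, 0.7286, -0.6448), lambda* = (-1.5098)


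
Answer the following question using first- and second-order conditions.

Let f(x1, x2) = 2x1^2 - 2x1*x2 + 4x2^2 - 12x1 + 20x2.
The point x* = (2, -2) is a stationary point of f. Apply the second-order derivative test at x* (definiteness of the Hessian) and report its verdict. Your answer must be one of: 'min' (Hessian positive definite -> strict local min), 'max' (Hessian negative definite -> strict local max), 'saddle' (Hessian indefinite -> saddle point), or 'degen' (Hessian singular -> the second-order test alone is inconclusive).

Compute the Hessian H = grad^2 f:
  H = [[4, -2], [-2, 8]]
Verify stationarity: grad f(x*) = H x* + g = (0, 0).
Eigenvalues of H: 3.1716, 8.8284.
Both eigenvalues > 0, so H is positive definite -> x* is a strict local min.

min


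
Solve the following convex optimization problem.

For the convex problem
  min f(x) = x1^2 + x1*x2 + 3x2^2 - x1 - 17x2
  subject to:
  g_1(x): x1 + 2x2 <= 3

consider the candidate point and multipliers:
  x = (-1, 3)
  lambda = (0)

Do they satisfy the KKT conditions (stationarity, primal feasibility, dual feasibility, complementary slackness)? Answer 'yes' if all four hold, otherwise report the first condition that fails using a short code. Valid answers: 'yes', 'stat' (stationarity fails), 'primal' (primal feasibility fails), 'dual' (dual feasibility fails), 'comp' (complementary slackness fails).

Gradient of f: grad f(x) = Q x + c = (0, 0)
Constraint values g_i(x) = a_i^T x - b_i:
  g_1((-1, 3)) = 2
Stationarity residual: grad f(x) + sum_i lambda_i a_i = (0, 0)
  -> stationarity OK
Primal feasibility (all g_i <= 0): FAILS
Dual feasibility (all lambda_i >= 0): OK
Complementary slackness (lambda_i * g_i(x) = 0 for all i): OK

Verdict: the first failing condition is primal_feasibility -> primal.

primal


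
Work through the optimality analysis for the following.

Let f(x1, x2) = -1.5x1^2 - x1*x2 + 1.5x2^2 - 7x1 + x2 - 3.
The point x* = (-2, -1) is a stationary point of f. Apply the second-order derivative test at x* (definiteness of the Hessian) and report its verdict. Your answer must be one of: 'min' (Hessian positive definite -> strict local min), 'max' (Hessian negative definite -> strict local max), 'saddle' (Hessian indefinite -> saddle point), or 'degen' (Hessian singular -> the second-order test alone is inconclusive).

Compute the Hessian H = grad^2 f:
  H = [[-3, -1], [-1, 3]]
Verify stationarity: grad f(x*) = H x* + g = (0, 0).
Eigenvalues of H: -3.1623, 3.1623.
Eigenvalues have mixed signs, so H is indefinite -> x* is a saddle point.

saddle


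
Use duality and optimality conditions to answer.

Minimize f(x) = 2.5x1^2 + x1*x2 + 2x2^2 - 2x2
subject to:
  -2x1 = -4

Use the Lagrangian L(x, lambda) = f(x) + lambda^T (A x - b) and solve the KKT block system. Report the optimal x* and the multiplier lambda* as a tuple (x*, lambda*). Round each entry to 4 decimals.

Form the Lagrangian:
  L(x, lambda) = (1/2) x^T Q x + c^T x + lambda^T (A x - b)
Stationarity (grad_x L = 0): Q x + c + A^T lambda = 0.
Primal feasibility: A x = b.

This gives the KKT block system:
  [ Q   A^T ] [ x     ]   [-c ]
  [ A    0  ] [ lambda ] = [ b ]

Solving the linear system:
  x*      = (2, 0)
  lambda* = (5)
  f(x*)   = 10

x* = (2, 0), lambda* = (5)


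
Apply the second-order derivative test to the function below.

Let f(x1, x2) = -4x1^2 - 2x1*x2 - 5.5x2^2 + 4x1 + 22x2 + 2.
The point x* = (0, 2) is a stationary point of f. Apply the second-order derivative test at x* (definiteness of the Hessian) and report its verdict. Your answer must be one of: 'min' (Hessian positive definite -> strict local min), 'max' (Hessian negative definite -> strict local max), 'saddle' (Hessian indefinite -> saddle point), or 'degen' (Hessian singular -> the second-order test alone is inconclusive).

Compute the Hessian H = grad^2 f:
  H = [[-8, -2], [-2, -11]]
Verify stationarity: grad f(x*) = H x* + g = (0, 0).
Eigenvalues of H: -12, -7.
Both eigenvalues < 0, so H is negative definite -> x* is a strict local max.

max


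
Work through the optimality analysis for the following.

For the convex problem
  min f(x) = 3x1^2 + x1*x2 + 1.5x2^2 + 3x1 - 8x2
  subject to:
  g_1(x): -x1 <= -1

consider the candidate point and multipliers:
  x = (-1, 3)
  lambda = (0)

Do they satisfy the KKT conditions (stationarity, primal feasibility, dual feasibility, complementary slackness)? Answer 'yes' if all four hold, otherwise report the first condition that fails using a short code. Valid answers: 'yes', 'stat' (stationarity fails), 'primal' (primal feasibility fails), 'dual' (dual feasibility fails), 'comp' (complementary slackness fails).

Gradient of f: grad f(x) = Q x + c = (0, 0)
Constraint values g_i(x) = a_i^T x - b_i:
  g_1((-1, 3)) = 2
Stationarity residual: grad f(x) + sum_i lambda_i a_i = (0, 0)
  -> stationarity OK
Primal feasibility (all g_i <= 0): FAILS
Dual feasibility (all lambda_i >= 0): OK
Complementary slackness (lambda_i * g_i(x) = 0 for all i): OK

Verdict: the first failing condition is primal_feasibility -> primal.

primal


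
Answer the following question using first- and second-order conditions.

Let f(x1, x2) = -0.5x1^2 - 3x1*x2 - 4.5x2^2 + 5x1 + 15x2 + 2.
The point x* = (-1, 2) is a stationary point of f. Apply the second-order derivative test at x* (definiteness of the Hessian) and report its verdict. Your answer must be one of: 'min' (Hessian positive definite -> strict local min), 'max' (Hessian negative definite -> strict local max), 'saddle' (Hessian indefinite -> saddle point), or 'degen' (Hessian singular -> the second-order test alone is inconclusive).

Compute the Hessian H = grad^2 f:
  H = [[-1, -3], [-3, -9]]
Verify stationarity: grad f(x*) = H x* + g = (0, 0).
Eigenvalues of H: -10, 0.
H has a zero eigenvalue (singular; negative semidefinite but not definite), so H is neither positive definite, negative definite, nor indefinite. The second-order test alone is inconclusive -> degen.
(Indeed, f is constant along the null direction of H through x*, so x* is not a strict local extremum.)

degen
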